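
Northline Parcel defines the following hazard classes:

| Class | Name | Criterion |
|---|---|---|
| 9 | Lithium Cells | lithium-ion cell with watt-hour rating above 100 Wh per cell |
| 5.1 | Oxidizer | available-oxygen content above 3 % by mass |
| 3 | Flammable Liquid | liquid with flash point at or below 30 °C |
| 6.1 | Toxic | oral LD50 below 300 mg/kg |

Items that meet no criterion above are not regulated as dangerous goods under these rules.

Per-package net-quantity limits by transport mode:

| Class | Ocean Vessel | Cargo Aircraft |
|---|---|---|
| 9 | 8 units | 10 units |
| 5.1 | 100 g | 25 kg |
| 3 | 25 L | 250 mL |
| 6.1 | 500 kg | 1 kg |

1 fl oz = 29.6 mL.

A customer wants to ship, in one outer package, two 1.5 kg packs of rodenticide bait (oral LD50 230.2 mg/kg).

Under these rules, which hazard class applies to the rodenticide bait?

Class 6.1

With oral LD50 230.2 mg/kg (< 300 mg/kg), the rodenticide bait falls in Class 6.1.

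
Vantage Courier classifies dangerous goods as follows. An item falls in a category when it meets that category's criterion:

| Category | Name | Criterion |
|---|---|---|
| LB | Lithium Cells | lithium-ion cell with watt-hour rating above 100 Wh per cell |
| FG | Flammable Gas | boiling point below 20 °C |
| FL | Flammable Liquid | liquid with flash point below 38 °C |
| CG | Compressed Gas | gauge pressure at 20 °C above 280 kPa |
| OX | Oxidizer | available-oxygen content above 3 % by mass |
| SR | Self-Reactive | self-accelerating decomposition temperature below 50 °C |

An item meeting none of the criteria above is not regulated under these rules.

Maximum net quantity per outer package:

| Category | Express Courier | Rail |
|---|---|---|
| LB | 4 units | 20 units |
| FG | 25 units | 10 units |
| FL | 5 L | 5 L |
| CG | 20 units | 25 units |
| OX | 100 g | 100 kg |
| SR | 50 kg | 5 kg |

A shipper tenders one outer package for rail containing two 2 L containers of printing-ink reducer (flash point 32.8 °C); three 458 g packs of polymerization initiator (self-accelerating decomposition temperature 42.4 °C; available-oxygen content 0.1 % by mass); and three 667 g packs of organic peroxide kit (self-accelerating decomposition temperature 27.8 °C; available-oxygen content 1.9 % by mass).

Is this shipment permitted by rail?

The printing-ink reducer has flash point 32.8 °C, which is < 38 °C, so it is Category FL (Flammable Liquid).
Self-accelerating decomposition temperature 42.4 °C meets the Category SR criterion (Self-Reactive), so the polymerization initiator is Category SR.
Organic peroxide kit: self-accelerating decomposition temperature 27.8 °C < 50 °C → Category SR (Self-Reactive).
Category FL quantity: two 2 L containers = 4 L.
4 L is within the rail limit of 5 L for Category FL.
Category SR net quantity: (three 458 g packs = 1.374 kg) + (three 667 g packs = 2.001 kg) = 3.375 kg.
That is within the Category SR rail limit of 5 kg.
Every hazard category is within its rail limit and no segregation rule is violated.

Yes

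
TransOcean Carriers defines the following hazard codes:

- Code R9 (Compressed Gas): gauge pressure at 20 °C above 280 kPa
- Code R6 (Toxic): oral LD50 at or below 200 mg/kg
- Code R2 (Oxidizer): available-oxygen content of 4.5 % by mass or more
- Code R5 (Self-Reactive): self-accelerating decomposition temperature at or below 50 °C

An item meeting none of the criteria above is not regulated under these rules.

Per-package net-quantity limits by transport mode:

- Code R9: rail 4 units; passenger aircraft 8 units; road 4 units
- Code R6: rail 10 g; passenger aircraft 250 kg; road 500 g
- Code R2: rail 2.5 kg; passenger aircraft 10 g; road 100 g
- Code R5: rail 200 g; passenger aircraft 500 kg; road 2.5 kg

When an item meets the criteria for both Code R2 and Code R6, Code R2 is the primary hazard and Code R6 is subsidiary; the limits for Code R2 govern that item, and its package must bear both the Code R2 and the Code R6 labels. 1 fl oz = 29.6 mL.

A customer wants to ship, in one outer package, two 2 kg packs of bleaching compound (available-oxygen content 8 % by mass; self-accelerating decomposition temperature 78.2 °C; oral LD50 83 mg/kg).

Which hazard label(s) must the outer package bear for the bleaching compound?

Bleaching compound: available-oxygen content 8 % by mass ≥ 4.5 % by mass → Code R2 (Oxidizer).
Bleaching compound: oral LD50 83 mg/kg ≤ 200 mg/kg → Code R6 (Toxic).
By the precedence rule Code R2 is primary and Code R6 is subsidiary, and that rule requires both labels on the package.

Code R2 and R6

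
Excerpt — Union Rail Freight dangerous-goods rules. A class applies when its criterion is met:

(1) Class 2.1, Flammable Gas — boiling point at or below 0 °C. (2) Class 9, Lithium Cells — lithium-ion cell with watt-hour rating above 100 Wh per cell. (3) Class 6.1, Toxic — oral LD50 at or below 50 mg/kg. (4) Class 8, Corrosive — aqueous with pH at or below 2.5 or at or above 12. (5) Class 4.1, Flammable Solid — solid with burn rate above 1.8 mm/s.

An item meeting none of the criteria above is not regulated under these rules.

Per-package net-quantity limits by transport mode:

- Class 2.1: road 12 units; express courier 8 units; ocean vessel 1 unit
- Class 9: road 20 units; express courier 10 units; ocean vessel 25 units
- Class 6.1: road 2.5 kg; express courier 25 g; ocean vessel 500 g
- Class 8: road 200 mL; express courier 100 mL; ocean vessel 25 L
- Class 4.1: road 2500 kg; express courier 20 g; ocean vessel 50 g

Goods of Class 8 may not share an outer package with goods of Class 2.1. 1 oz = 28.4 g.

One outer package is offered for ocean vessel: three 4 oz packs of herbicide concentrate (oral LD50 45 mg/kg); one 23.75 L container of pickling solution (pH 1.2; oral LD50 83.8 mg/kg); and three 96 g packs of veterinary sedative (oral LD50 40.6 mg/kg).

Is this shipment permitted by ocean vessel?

The herbicide concentrate has oral LD50 45 mg/kg, which is ≤ 50 mg/kg, so it is Class 6.1 (Toxic).
The pickling solution has pH 1.2, which is ≤ 2.5, so it is Class 8 (Corrosive).
With oral LD50 40.6 mg/kg (≤ 50 mg/kg), the veterinary sedative falls in Class 6.1.
Class 6.1 net quantity: (three 4 oz packs = 340.8 g) + (three 96 g packs = 288 g) = 628.8 g.
That exceeds the Class 6.1 ocean vessel limit of 500 g.
Class 8 quantity: 23.75 L.
That is within the Class 8 ocean vessel limit of 25 L.
The segregation rule (Class 8 with Class 2.1) does not apply to Class 6.1 with Class 8.

No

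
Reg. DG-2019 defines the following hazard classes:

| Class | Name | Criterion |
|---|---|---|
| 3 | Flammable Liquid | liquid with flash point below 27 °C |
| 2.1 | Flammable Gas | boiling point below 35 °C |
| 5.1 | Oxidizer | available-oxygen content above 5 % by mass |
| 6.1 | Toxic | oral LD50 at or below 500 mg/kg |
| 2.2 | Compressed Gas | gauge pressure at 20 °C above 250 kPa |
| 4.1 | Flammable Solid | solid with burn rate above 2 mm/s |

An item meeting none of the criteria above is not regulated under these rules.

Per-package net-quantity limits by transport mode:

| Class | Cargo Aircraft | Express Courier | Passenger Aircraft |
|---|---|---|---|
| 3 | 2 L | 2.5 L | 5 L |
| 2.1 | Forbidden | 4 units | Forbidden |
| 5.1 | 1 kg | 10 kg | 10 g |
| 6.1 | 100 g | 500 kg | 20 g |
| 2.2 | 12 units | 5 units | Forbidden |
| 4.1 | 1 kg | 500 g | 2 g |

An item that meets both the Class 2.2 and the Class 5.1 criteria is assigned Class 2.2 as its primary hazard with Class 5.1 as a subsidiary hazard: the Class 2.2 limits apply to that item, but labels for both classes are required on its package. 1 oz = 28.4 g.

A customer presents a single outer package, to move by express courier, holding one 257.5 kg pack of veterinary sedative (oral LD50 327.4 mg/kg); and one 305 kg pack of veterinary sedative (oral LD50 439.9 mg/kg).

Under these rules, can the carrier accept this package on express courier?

No

Veterinary sedative: oral LD50 327.4 mg/kg ≤ 500 mg/kg → Class 6.1 (Toxic).
With oral LD50 439.9 mg/kg (≤ 500 mg/kg), the veterinary sedative falls in Class 6.1.
Class 6.1 net quantity: 257.5 kg + 305 kg = 562.5 kg.
That exceeds the Class 6.1 express courier limit of 500 kg.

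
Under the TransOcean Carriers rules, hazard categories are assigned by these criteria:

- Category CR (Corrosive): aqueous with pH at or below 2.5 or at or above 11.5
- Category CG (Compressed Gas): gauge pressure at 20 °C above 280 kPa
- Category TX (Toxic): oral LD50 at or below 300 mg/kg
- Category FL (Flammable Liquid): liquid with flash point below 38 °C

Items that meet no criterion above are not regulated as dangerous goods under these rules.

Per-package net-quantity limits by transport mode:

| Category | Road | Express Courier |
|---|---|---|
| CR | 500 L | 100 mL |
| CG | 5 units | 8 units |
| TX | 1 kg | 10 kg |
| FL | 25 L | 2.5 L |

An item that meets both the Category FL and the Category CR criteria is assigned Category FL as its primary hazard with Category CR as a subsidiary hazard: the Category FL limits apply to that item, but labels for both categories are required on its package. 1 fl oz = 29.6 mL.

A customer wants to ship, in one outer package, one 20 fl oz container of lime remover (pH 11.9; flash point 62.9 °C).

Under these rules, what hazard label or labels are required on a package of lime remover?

Category CR

With pH 11.9 (≥ 11.5), the lime remover falls in Category CR.
Only the Category CR label is required.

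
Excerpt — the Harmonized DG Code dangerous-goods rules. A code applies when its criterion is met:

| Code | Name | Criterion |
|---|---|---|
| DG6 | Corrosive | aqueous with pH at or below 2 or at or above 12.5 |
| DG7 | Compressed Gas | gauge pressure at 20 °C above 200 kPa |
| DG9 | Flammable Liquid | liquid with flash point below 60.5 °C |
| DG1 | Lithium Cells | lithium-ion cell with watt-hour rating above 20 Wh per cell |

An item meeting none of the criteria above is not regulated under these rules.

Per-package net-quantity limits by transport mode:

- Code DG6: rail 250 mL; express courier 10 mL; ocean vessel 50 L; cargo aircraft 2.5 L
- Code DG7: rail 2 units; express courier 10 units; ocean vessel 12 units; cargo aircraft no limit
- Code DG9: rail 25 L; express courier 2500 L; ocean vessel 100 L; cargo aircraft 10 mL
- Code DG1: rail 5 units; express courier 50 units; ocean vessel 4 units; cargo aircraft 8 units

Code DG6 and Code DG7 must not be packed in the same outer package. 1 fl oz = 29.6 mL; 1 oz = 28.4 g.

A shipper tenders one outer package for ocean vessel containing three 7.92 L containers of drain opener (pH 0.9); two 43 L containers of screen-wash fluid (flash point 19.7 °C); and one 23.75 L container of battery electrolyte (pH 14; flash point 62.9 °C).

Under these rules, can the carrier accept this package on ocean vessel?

Yes

The drain opener has pH 0.9, which is ≤ 2, so it is Code DG6 (Corrosive).
Flash point 19.7 °C meets the Code DG9 criterion (Flammable Liquid), so the screen-wash fluid is Code DG9.
pH 14 meets the Code DG6 criterion (Corrosive), so the battery electrolyte is Code DG6.
Code DG6 net quantity: (three 7.92 L containers = 23.76 L) + 23.75 L = 47.51 L.
That is within the Code DG6 ocean vessel limit of 50 L.
Code DG9 quantity: two 43 L containers = 86 L.
That is within the Code DG9 ocean vessel limit of 100 L.
The segregation rule (Code DG6 with Code DG7) does not apply to Code DG6 with Code DG9.
Every hazard code is within its ocean vessel limit and no segregation rule is violated.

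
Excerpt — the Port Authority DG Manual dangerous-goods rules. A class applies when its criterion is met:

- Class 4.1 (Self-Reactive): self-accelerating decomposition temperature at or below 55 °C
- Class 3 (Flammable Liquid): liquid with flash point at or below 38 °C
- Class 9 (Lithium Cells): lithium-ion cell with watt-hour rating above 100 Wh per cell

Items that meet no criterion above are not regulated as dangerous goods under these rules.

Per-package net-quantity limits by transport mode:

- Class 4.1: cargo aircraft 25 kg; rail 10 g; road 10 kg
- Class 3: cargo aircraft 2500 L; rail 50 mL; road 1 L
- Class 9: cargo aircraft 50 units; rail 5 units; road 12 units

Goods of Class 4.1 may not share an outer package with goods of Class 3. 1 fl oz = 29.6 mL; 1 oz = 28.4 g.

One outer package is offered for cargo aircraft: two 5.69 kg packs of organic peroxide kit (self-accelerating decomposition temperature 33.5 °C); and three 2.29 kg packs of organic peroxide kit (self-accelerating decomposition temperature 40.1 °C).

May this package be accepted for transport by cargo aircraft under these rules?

With self-accelerating decomposition temperature 33.5 °C (≤ 55 °C), the organic peroxide kit falls in Class 4.1.
The organic peroxide kit has self-accelerating decomposition temperature 40.1 °C, which is ≤ 55 °C, so it is Class 4.1 (Self-Reactive).
Total Class 4.1: (two 5.69 kg packs = 11.38 kg) + (three 2.29 kg packs = 6.87 kg) = 18.25 kg.
18.25 kg ≤ 25 kg (cargo aircraft limit, Class 4.1) — within limit.

Yes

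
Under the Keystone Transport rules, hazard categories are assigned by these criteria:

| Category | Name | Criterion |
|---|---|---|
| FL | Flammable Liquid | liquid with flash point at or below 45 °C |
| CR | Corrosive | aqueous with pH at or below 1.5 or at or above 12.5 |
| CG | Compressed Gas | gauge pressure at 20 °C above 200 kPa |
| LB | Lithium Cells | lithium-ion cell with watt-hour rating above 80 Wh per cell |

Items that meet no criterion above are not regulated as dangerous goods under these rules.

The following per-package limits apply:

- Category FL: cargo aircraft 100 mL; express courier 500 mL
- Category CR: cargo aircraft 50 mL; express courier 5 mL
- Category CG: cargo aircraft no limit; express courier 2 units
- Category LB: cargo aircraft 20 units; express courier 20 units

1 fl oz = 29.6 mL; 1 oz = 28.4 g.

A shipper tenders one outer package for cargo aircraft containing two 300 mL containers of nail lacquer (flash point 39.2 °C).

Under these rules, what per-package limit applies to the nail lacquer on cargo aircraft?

100 mL

Nail lacquer: flash point 39.2 °C ≤ 45 °C → Category FL (Flammable Liquid).
The cargo aircraft limit for Category FL is 100 mL.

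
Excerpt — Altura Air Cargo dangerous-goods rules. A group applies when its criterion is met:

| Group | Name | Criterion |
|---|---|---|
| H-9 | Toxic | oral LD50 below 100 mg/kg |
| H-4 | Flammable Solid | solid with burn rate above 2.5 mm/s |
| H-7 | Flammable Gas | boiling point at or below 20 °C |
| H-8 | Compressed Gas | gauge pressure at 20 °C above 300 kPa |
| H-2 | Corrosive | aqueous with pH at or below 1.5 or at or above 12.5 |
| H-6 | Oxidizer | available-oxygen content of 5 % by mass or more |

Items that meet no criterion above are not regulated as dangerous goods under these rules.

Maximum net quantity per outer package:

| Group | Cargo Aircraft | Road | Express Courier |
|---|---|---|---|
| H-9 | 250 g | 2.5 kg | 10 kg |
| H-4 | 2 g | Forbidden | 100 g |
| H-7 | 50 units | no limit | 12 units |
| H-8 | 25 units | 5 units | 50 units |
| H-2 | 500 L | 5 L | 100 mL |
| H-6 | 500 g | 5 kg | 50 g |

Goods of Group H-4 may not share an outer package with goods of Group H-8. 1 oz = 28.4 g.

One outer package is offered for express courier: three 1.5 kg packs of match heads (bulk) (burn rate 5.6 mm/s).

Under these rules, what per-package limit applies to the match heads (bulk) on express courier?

Match heads (bulk): burn rate 5.6 mm/s > 2.5 mm/s → Group H-4 (Flammable Solid).
The express courier limit for Group H-4 is 100 g.

100 g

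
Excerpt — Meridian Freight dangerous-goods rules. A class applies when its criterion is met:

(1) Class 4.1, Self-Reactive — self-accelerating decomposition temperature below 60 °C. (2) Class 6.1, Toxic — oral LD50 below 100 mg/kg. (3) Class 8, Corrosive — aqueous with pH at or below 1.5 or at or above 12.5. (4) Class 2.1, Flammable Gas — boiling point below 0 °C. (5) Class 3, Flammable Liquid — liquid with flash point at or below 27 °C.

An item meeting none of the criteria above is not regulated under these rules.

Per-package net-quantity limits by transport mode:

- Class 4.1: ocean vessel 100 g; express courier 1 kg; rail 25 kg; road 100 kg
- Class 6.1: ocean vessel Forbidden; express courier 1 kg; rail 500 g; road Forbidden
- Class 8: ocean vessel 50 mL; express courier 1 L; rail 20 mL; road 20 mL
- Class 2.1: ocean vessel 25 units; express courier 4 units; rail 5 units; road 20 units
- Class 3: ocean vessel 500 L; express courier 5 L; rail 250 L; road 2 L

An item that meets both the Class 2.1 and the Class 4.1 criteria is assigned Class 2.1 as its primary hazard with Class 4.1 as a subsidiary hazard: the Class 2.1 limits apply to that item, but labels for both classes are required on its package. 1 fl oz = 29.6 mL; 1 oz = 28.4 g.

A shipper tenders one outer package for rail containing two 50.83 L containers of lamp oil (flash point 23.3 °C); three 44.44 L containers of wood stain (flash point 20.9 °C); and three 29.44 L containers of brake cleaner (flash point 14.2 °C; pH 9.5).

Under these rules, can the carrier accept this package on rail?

No

With flash point 23.3 °C (≤ 27 °C), the lamp oil falls in Class 3.
With flash point 20.9 °C (≤ 27 °C), the wood stain falls in Class 3.
The brake cleaner has flash point 14.2 °C, which is ≤ 27 °C, so it is Class 3 (Flammable Liquid).
Total Class 3: (two 50.83 L containers = 101.66 L) + (three 44.44 L containers = 133.32 L) + (three 29.44 L containers = 88.32 L) = 323.3 L.
323.3 L > 250 L (rail limit, Class 3) — over the limit.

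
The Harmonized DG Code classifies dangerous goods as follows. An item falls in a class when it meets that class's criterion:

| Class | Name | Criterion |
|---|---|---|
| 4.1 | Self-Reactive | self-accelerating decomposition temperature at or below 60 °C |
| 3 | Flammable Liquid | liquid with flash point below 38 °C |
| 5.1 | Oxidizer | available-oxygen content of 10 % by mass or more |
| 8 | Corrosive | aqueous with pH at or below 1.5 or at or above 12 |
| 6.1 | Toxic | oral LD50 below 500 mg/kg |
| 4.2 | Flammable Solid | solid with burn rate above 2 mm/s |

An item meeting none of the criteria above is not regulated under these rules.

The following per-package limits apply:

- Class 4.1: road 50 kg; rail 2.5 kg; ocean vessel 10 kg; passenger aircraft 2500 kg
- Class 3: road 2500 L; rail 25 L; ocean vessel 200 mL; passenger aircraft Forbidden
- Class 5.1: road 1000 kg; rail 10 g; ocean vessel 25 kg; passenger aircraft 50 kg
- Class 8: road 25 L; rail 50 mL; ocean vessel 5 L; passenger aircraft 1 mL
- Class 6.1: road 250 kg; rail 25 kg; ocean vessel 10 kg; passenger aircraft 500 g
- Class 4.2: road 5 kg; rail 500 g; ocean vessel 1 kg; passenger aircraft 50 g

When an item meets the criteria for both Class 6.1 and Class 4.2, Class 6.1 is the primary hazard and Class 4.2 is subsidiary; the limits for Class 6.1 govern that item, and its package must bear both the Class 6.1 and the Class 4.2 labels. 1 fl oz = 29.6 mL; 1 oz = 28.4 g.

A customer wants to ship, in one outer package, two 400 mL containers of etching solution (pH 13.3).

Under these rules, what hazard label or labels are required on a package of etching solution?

With pH 13.3 (≥ 12), the etching solution falls in Class 8.
Only the Class 8 label is required.

Class 8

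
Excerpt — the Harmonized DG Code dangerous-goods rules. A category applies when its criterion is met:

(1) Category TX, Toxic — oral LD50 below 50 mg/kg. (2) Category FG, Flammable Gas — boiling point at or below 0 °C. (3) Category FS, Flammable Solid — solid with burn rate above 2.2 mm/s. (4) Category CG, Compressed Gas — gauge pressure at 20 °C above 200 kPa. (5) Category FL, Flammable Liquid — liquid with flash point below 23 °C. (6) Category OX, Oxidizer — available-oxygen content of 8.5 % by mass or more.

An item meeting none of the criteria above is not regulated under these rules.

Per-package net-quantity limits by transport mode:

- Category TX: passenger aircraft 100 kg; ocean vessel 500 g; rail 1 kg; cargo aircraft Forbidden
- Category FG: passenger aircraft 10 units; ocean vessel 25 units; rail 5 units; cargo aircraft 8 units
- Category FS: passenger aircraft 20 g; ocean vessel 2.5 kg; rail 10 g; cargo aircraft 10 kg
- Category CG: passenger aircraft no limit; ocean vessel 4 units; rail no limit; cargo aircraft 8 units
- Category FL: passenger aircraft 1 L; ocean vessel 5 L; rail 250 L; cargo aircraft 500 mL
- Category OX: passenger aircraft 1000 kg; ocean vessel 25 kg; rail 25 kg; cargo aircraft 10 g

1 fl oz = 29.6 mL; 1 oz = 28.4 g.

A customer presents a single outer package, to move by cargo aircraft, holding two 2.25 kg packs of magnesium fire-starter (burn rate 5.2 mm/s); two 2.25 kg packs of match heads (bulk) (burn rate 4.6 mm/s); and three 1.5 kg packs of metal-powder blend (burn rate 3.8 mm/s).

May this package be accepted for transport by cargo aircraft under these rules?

The magnesium fire-starter has burn rate 5.2 mm/s, which is > 2.2 mm/s, so it is Category FS (Flammable Solid).
The match heads (bulk) have burn rate 4.6 mm/s, which is > 2.2 mm/s, so they are Category FS (Flammable Solid).
With burn rate 3.8 mm/s (> 2.2 mm/s), the metal-powder blend falls in Category FS.
Category FS net quantity: (two 2.25 kg packs = 4.5 kg) + (two 2.25 kg packs = 4.5 kg) + (three 1.5 kg packs = 4.5 kg) = 13.5 kg.
13.5 kg exceeds the cargo aircraft limit of 10 kg for Category FS.

No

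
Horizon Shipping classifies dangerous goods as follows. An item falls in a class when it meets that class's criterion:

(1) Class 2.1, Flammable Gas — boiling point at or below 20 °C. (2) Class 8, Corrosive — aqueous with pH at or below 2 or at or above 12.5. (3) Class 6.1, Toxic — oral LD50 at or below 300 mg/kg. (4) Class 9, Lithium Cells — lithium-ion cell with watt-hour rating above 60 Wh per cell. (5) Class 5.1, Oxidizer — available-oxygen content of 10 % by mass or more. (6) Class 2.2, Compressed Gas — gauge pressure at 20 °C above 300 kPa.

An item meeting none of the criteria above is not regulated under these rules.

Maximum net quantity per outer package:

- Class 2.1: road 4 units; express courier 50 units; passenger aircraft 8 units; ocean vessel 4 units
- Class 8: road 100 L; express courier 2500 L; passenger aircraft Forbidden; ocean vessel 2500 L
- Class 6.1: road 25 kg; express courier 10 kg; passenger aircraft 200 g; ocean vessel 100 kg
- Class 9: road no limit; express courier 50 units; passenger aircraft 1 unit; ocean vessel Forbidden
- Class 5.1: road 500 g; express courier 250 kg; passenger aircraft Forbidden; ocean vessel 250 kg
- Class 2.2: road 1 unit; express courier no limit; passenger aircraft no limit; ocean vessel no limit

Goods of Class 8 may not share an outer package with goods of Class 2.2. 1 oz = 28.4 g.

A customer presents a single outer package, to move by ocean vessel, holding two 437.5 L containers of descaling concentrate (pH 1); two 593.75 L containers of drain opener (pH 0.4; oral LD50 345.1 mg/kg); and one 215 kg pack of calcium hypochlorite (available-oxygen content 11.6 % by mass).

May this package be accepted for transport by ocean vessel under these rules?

With pH 1 (≤ 2), the descaling concentrate falls in Class 8.
With pH 0.4 (≤ 2), the drain opener falls in Class 8.
With available-oxygen content 11.6 % by mass (≥ 10 % by mass), the calcium hypochlorite falls in Class 5.1.
Class 8 net quantity: (two 437.5 L containers = 875 L) + (two 593.75 L containers = 1187.5 L) = 2062.5 L.
2062.5 L is within the ocean vessel limit of 2500 L for Class 8.
Class 5.1 quantity: 215 kg.
215 kg is within the ocean vessel limit of 250 kg for Class 5.1.
The segregation rule (Class 8 with Class 2.2) does not apply to Class 8 with Class 5.1.
Every hazard class is within its ocean vessel limit and no segregation rule is violated.

Yes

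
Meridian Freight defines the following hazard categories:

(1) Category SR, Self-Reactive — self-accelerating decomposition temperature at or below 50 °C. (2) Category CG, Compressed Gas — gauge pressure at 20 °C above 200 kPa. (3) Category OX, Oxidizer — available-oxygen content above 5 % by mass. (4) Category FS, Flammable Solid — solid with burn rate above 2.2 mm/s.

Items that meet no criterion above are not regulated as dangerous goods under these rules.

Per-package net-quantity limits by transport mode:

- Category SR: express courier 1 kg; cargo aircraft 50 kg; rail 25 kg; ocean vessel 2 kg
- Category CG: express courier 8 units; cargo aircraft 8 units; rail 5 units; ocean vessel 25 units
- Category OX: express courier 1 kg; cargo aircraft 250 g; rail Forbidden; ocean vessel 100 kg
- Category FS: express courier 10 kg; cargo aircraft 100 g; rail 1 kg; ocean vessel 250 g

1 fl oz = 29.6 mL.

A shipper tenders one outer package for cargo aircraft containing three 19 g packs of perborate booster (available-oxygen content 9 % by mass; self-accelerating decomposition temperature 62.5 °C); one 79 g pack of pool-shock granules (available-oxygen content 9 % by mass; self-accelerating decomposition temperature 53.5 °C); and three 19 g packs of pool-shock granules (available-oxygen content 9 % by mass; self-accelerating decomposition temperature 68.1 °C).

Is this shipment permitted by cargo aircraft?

Available-oxygen content 9 % by mass meets the Category OX criterion (Oxidizer), so the perborate booster is Category OX.
Available-oxygen content 9 % by mass meets the Category OX criterion (Oxidizer), so the pool-shock granules are Category OX.
The pool-shock granules have available-oxygen content 9 % by mass, which is > 5 % by mass, so they are Category OX (Oxidizer).
Total Category OX: (three 19 g packs = 57 g) + 79 g + (three 19 g packs = 57 g) = 193 g.
193 g ≤ 250 g (cargo aircraft limit, Category OX) — within limit.

Yes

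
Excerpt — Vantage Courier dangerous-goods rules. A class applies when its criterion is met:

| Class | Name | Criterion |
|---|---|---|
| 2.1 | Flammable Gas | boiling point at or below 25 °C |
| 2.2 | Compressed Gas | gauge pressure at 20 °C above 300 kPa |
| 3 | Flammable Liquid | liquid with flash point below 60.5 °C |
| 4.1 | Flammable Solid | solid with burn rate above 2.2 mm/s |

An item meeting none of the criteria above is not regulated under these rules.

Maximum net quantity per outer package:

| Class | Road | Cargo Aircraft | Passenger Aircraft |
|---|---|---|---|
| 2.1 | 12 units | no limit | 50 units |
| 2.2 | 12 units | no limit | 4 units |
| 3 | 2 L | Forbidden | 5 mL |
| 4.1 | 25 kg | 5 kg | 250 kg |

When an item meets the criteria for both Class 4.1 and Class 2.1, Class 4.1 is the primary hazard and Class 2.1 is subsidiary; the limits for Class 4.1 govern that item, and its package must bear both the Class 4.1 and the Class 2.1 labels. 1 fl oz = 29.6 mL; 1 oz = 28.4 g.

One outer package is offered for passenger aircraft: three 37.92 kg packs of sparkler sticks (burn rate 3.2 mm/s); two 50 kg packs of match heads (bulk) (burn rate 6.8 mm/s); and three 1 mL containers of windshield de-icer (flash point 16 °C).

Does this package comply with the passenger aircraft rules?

Yes

With burn rate 3.2 mm/s (> 2.2 mm/s), the sparkler sticks fall in Class 4.1.
With burn rate 6.8 mm/s (> 2.2 mm/s), the match heads (bulk) fall in Class 4.1.
With flash point 16 °C (< 60.5 °C), the windshield de-icer falls in Class 3.
Class 4.1 net quantity: (three 37.92 kg packs = 113.76 kg) + (two 50 kg packs = 100 kg) = 213.76 kg.
That is within the Class 4.1 passenger aircraft limit of 250 kg.
Class 3 quantity: three 1 mL containers = 3 mL.
3 mL ≤ 5 mL (passenger aircraft limit, Class 3) — within limit.
Every hazard class is within its passenger aircraft limit and no segregation rule is violated.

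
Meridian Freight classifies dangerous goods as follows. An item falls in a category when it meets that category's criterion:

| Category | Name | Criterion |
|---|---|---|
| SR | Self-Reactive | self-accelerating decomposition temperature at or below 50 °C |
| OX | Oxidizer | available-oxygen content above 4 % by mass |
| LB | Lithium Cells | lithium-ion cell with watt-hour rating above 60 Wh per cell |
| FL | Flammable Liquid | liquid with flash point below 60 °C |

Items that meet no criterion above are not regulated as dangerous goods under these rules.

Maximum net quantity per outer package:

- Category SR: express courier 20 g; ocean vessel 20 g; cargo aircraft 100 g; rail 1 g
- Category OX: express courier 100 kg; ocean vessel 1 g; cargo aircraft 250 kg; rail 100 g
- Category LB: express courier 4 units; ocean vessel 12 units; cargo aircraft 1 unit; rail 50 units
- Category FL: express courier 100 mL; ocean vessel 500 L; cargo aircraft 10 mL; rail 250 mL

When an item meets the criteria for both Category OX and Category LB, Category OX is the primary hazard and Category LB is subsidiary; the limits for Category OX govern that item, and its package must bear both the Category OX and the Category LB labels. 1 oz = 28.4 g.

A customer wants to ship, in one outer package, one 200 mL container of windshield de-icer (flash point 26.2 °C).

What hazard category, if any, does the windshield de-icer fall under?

Category FL

Windshield de-icer: flash point 26.2 °C < 60 °C → Category FL (Flammable Liquid).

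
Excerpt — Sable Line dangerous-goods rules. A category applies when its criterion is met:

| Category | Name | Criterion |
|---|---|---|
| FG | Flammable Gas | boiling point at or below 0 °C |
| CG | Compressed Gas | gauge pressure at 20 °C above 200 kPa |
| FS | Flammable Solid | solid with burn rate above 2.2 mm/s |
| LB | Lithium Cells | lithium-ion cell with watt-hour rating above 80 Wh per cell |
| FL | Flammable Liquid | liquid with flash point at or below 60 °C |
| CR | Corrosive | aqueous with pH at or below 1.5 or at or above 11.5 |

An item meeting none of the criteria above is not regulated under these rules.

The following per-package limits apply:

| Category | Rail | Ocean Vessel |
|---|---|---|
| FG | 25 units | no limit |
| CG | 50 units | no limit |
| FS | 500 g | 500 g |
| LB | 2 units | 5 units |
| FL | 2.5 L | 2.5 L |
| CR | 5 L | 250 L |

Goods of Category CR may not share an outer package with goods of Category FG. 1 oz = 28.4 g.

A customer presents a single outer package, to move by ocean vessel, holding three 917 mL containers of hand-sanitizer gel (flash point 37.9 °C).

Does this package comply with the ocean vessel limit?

No

With flash point 37.9 °C (≤ 60 °C), the hand-sanitizer gel falls in Category FL.
Category FL quantity: three 917 mL containers = 2.751 L.
2.751 L > 2.5 L (ocean vessel limit, Category FL) — over the limit.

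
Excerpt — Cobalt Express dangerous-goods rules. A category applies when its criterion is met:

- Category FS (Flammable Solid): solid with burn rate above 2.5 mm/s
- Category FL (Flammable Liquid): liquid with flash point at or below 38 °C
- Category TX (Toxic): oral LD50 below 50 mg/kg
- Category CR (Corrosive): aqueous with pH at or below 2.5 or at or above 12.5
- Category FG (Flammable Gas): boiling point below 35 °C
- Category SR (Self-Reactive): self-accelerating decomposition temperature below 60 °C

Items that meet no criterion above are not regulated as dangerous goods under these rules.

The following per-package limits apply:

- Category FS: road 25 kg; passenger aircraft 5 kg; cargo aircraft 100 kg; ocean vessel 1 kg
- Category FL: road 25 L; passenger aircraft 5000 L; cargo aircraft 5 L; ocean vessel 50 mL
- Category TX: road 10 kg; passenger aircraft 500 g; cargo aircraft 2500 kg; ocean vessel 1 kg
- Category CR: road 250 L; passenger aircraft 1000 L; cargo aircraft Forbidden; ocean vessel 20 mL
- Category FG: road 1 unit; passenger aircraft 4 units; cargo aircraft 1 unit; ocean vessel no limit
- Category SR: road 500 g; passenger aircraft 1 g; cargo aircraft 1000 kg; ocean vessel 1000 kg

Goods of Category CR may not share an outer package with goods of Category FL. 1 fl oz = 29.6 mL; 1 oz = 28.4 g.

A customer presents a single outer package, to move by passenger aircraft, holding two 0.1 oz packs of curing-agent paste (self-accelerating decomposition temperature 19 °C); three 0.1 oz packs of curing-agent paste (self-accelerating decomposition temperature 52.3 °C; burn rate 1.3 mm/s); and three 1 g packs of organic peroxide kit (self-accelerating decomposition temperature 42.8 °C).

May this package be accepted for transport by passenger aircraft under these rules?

The curing-agent paste has self-accelerating decomposition temperature 19 °C, which is < 60 °C, so it is Category SR (Self-Reactive).
Curing-agent paste: self-accelerating decomposition temperature 52.3 °C < 60 °C → Category SR (Self-Reactive).
Organic peroxide kit: self-accelerating decomposition temperature 42.8 °C < 60 °C → Category SR (Self-Reactive).
Total Category SR: (two 0.1 oz packs = 5.68 g) + (three 0.1 oz packs = 8.52 g) + (three 1 g packs = 3 g) = 17.2 g.
That exceeds the Category SR passenger aircraft limit of 1 g.

No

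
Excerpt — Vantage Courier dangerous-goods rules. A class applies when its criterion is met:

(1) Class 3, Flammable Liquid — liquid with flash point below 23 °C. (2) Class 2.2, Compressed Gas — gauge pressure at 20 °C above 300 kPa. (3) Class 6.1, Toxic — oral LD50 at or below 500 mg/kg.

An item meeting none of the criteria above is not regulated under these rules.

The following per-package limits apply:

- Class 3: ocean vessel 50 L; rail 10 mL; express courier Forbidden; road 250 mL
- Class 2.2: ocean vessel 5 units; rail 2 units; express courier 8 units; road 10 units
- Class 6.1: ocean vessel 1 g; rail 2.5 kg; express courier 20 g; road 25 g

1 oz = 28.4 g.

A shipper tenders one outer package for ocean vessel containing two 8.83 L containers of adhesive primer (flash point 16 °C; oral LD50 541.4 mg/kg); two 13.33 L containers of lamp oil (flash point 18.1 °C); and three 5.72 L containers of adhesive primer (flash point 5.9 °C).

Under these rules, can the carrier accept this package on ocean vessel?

Flash point 16 °C meets the Class 3 criterion (Flammable Liquid), so the adhesive primer is Class 3.
Flash point 18.1 °C meets the Class 3 criterion (Flammable Liquid), so the lamp oil is Class 3.
Adhesive primer: flash point 5.9 °C < 23 °C → Class 3 (Flammable Liquid).
Total Class 3: (two 8.83 L containers = 17.66 L) + (two 13.33 L containers = 26.66 L) + (three 5.72 L containers = 17.16 L) = 61.48 L.
61.48 L exceeds the ocean vessel limit of 50 L for Class 3.

No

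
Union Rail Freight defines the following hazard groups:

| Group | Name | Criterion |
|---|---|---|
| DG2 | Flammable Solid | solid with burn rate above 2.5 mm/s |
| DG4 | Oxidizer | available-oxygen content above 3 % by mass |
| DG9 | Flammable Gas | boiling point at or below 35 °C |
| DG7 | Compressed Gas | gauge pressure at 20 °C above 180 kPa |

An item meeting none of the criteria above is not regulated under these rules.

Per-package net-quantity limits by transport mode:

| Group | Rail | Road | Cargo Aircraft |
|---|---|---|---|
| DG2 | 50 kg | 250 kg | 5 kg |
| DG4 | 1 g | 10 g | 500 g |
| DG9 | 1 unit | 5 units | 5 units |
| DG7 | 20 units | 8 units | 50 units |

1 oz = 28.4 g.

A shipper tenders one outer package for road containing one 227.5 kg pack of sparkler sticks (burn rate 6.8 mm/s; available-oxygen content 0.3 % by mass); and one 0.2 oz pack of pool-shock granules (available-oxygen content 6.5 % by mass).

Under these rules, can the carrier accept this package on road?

The sparkler sticks have burn rate 6.8 mm/s, which is > 2.5 mm/s, so they are Group DG2 (Flammable Solid).
Available-oxygen content 6.5 % by mass meets the Group DG4 criterion (Oxidizer), so the pool-shock granules are Group DG4.
Group DG4 quantity: one 0.2 oz pack = 5.68 g.
That is within the Group DG4 road limit of 10 g.
Group DG2 quantity: 227.5 kg.
227.5 kg is within the road limit of 250 kg for Group DG2.
Every hazard group is within its road limit and no segregation rule is violated.

Yes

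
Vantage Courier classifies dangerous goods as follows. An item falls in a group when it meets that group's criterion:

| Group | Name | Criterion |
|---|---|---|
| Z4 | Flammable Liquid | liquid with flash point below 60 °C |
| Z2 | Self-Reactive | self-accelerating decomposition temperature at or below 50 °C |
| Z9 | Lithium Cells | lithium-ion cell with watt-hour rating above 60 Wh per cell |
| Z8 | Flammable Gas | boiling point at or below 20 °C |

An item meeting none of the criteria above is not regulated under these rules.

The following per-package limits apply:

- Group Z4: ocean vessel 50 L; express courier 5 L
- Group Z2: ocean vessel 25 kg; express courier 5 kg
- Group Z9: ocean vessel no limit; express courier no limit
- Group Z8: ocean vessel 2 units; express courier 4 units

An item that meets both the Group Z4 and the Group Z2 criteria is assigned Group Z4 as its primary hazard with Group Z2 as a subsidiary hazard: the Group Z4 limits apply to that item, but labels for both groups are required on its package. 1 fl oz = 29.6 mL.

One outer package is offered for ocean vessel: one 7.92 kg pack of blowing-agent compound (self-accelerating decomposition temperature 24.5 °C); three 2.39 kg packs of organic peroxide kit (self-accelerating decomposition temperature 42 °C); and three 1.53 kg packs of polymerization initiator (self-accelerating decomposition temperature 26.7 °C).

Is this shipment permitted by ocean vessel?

Self-accelerating decomposition temperature 24.5 °C meets the Group Z2 criterion (Self-Reactive), so the blowing-agent compound is Group Z2.
Organic peroxide kit: self-accelerating decomposition temperature 42 °C ≤ 50 °C → Group Z2 (Self-Reactive).
Self-accelerating decomposition temperature 26.7 °C meets the Group Z2 criterion (Self-Reactive), so the polymerization initiator is Group Z2.
Group Z2 net quantity: 7.92 kg + (three 2.39 kg packs = 7.17 kg) + (three 1.53 kg packs = 4.59 kg) = 19.68 kg.
19.68 kg ≤ 25 kg (ocean vessel limit, Group Z2) — within limit.

Yes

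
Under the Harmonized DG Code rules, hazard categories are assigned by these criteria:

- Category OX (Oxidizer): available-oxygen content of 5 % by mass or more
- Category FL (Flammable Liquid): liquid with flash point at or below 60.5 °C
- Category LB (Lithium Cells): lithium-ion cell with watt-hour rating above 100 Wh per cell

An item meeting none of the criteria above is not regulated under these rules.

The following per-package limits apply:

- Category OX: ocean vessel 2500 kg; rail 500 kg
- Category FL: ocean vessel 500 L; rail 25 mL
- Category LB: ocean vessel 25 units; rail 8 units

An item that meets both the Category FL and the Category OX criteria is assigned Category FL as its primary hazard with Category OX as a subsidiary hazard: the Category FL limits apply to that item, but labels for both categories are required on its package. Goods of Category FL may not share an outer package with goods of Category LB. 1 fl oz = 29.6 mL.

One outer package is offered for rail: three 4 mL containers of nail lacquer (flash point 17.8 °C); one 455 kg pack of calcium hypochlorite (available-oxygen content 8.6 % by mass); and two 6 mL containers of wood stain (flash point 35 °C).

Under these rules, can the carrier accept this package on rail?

Flash point 17.8 °C meets the Category FL criterion (Flammable Liquid), so the nail lacquer is Category FL.
With available-oxygen content 8.6 % by mass (≥ 5 % by mass), the calcium hypochlorite falls in Category OX.
With flash point 35 °C (≤ 60.5 °C), the wood stain falls in Category FL.
Total Category FL: (three 4 mL containers = 12 mL) + (two 6 mL containers = 12 mL) = 24 mL.
24 mL is within the rail limit of 25 mL for Category FL.
Category OX quantity: 455 kg.
455 kg ≤ 500 kg (rail limit, Category OX) — within limit.
The segregation rule (Category FL with Category LB) does not apply to Category FL with Category OX.
Every hazard category is within its rail limit and no segregation rule is violated.

Yes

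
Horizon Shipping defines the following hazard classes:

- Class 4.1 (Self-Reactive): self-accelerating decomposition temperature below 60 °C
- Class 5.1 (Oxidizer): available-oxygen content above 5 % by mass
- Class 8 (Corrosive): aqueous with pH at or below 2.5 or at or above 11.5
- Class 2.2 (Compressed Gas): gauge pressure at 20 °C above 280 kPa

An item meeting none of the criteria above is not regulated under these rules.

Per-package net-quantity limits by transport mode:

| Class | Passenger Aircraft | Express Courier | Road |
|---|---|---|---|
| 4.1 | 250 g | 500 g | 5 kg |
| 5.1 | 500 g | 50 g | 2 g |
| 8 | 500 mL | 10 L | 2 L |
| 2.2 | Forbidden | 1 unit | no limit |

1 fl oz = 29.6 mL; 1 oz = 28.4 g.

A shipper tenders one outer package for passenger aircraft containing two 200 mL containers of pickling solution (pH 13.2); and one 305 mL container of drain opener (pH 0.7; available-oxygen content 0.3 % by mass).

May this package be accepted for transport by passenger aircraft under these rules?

pH 13.2 meets the Class 8 criterion (Corrosive), so the pickling solution is Class 8.
pH 0.7 meets the Class 8 criterion (Corrosive), so the drain opener is Class 8.
Total Class 8: (two 200 mL containers = 400 mL) + 305 mL = 705 mL.
705 mL exceeds the passenger aircraft limit of 500 mL for Class 8.

No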